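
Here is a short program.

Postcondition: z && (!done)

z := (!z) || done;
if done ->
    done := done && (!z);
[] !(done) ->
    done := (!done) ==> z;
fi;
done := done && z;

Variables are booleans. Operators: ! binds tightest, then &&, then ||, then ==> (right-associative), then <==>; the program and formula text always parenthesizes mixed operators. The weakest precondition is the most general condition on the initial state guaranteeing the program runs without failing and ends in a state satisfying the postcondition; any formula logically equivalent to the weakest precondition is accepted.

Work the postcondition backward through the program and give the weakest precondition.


Working backward. After the program, z && (!done) must hold.
Before done := done && z: z && (!(done && z))
Then branch requires z; else branch requires z && (!(((!done) ==> z) && z)).
Before the if: (done ==> z) && ((!done) ==> (z && (!(((!done) ==> z) && z))))
Before z := (!z) || done: (done ==> ((!z) || done)) && ((!done) ==> (((!z) || done) && (!(((!done) ==> ((!z) || done)) && ((!z) || done)))))
Answer: WP = (done ==> ((!z) || done)) && ((!done) ==> (((!z) || done) && (!(((!done) ==> ((!z) || done)) && ((!z) || done)))))


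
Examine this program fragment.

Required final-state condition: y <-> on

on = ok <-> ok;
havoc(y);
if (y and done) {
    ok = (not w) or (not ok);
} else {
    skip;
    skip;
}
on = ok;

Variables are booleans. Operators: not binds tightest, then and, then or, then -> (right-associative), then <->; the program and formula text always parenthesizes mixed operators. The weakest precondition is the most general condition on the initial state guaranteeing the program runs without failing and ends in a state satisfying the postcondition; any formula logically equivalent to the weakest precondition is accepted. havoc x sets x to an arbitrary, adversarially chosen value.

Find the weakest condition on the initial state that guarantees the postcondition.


Working backward. After the program, y <-> on must hold.
Before on := ok: y <-> ok
Then branch requires y <-> ((not w) or (not ok)); else branch requires y <-> ok.
Before the if: ((y and done) -> (y <-> ((not w) or (not ok)))) and ((not (y and done)) -> (y <-> ok))
Before havoc y: (done -> ((not w) or (not ok))) and ((not done) -> ok) and (not ok)
Before on := ok <-> ok: (done -> ((not w) or (not ok))) and ((not done) -> ok) and (not ok)
Answer: WP = (done -> ((not w) or (not ok))) and ((not done) -> ok) and (not ok)


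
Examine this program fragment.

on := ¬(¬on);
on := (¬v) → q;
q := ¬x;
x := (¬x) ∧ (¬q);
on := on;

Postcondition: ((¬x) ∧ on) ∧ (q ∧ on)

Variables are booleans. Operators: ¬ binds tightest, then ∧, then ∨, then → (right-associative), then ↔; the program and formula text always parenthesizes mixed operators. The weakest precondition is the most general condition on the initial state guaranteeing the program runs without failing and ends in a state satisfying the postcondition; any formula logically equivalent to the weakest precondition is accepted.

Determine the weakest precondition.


Working backward. After the program, the postcondition ((¬x) ∧ on) ∧ (q ∧ on) must hold; in canonical form it is (¬x) ∧ on ∧ q.
Before on := on: (¬x) ∧ on ∧ q
Before x := (¬x) ∧ (¬q): (¬((¬x) ∧ (¬q))) ∧ on ∧ q
Before q := ¬x: on ∧ (¬x)
Before on := (¬v) → q: ((¬v) → q) ∧ (¬x)
Before on := ¬(¬on): ((¬v) → q) ∧ (¬x)
Answer: WP = ((¬v) → q) ∧ (¬x)


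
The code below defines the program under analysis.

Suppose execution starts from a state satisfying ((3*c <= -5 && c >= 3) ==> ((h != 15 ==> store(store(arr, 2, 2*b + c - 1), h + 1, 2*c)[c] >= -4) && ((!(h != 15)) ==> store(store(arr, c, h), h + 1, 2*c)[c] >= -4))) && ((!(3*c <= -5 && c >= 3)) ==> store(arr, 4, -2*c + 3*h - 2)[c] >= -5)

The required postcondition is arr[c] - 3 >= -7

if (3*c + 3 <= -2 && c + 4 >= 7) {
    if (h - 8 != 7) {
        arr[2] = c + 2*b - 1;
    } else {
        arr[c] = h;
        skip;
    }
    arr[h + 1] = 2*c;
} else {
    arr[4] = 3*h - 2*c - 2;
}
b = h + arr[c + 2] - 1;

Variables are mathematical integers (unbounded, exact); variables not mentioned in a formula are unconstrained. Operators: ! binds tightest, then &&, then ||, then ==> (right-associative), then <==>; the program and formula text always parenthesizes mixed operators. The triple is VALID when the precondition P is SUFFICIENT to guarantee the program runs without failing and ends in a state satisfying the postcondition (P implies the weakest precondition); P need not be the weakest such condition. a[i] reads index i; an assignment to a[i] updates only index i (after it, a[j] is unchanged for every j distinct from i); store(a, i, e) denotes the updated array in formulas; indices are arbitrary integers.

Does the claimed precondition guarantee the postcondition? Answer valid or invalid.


Working backward. After the program, the postcondition arr[c] - 3 >= -7 must hold; in canonical form it is arr[c] >= -4.
Before b := h + arr[c + 2] - 1: arr[c] >= -4
Then branch requires (h != 15 ==> store(store(arr, 2, 2*b + c - 1), h + 1, 2*c)[c] >= -4) && ((!(h != 15)) ==> store(store(arr, c, h), h + 1, 2*c)[c] >= -4); else branch requires store(arr, 4, -2*c + 3*h - 2)[c] >= -4.
Before the if: ((3*c <= -5 && c >= 3) ==> ((h != 15 ==> store(store(arr, 2, 2*b + c - 1), h + 1, 2*c)[c] >= -4) && ((!(h != 15)) ==> store(store(arr, c, h), h + 1, 2*c)[c] >= -4))) && ((!(3*c <= -5 && c >= 3)) ==> store(arr, 4, -2*c + 3*h - 2)[c] >= -4)
The weakest precondition is ((3*c <= -5 && c >= 3) ==> ((h != 15 ==> store(store(arr, 2, 2*b + c - 1), h + 1, 2*c)[c] >= -4) && ((!(h != 15)) ==> store(store(arr, c, h), h + 1, 2*c)[c] >= -4))) && ((!(3*c <= -5 && c >= 3)) ==> store(arr, 4, -2*c + 3*h - 2)[c] >= -4).
Check whether ((3*c <= -5 && c >= 3) ==> ((h != 15 ==> store(store(arr, 2, 2*b + c - 1), h + 1, 2*c)[c] >= -4) && ((!(h != 15)) ==> store(store(arr, c, h), h + 1, 2*c)[c] >= -4))) && ((!(3*c <= -5 && c >= 3)) ==> store(arr, 4, -2*c + 3*h - 2)[c] >= -5) implies it.
Countermodel: at the initial state arr = {[0] = -5, [1] = 2, [2] = 2, [4] = 2, elsewhere 2}, b = 0, c = 0, h = 0, the precondition holds but the weakest precondition fails.
Answer: invalid


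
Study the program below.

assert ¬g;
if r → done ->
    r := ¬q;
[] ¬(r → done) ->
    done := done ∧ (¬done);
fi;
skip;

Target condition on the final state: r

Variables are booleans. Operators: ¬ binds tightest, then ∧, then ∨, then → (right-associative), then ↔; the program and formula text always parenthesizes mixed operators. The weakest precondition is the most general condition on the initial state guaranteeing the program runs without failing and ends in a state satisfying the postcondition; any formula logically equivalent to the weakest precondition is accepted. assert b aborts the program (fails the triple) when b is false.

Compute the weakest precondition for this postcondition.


Working backward. After the program, r must hold.
Before skip: r
Then branch requires ¬q; else branch requires r.
Before the if: ((r → done) → (¬q)) ∧ ((¬(r → done)) → r)
Before assert ¬g: (¬g) ∧ ((r → done) → (¬q)) ∧ ((¬(r → done)) → r)
Answer: WP = (¬g) ∧ ((r → done) → (¬q)) ∧ ((¬(r → done)) → r)


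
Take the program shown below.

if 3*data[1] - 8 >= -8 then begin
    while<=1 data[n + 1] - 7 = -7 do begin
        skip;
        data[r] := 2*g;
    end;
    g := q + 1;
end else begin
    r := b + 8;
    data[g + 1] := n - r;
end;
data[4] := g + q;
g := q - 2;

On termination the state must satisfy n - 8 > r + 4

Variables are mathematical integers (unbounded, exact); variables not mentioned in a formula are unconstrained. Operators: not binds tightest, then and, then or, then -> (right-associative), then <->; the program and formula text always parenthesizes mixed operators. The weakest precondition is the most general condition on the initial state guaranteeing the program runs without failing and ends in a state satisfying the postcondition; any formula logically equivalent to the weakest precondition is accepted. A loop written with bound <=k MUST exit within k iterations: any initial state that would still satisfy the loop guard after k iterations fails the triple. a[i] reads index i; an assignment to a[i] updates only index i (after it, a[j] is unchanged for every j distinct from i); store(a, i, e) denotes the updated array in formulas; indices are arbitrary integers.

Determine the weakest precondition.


Working backward. After the program, the postcondition n - 8 > r + 4 must hold; in canonical form it is n > r + 12.
Before g := q - 2: n > r + 12
Before data[4] := g + q: n > r + 12
Then branch requires (data[n + 1] = 0 -> ((not (store(data, r, 2*g)[n + 1] = 0)) and n > r + 12)) and ((not (data[n + 1] = 0)) -> n > r + 12); else branch requires n > b + 20.
Before the if: (3*data[1] >= 0 -> ((data[n + 1] = 0 -> ((not (store(data, r, 2*g)[n + 1] = 0)) and n > r + 12)) and ((not (data[n + 1] = 0)) -> n > r + 12))) and ((not (3*data[1] >= 0)) -> n > b + 20)
Answer: WP = (3*data[1] >= 0 -> ((data[n + 1] = 0 -> ((not (store(data, r, 2*g)[n + 1] = 0)) and n > r + 12)) and ((not (data[n + 1] = 0)) -> n > r + 12))) and ((not (3*data[1] >= 0)) -> n > b + 20)


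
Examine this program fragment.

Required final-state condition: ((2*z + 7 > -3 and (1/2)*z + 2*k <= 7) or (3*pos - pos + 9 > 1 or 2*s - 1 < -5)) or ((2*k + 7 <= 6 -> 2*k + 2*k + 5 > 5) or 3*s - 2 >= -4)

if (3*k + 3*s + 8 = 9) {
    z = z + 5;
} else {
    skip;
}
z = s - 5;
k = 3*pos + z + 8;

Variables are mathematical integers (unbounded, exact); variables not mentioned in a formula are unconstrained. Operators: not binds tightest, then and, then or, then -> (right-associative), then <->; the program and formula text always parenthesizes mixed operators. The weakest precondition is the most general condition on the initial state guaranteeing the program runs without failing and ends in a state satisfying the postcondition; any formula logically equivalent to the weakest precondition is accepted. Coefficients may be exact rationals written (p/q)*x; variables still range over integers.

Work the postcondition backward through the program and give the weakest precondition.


Working backward. After the program, the postcondition ((2*z + 7 > -3 and (1/2)*z + 2*k <= 7) or (3*pos - pos + 9 > 1 or 2*s - 1 < -5)) or ((2*k + 7 <= 6 -> 2*k + 2*k + 5 > 5) or 3*s - 2 >= -4) must hold; in canonical form it is (2*z > -10 and 2*k + (1/2)*z <= 7) or 2*pos > -8 or 2*s < -4 or (2*k <= -1 -> 4*k > 0) or 3*s >= -2.
Before k := 3*pos + z + 8: (2*z > -10 and 6*pos + (5/2)*z <= -9) or 2*pos > -8 or 2*s < -4 or (6*pos + 2*z <= -17 -> 12*pos + 4*z > -32) or 3*s >= -2
Before z := s - 5: (2*s > 0 and 6*pos + (5/2)*s <= 7/2) or 2*pos > -8 or 2*s < -4 or (6*pos + 2*s <= -7 -> 12*pos + 4*s > -12) or 3*s >= -2
Then branch requires (2*s > 0 and 6*pos + (5/2)*s <= 7/2) or 2*pos > -8 or 2*s < -4 or (6*pos + 2*s <= -7 -> 12*pos + 4*s > -12) or 3*s >= -2; else branch requires (2*s > 0 and 6*pos + (5/2)*s <= 7/2) or 2*pos > -8 or 2*s < -4 or (6*pos + 2*s <= -7 -> 12*pos + 4*s > -12) or 3*s >= -2.
Before the if: (3*k + 3*s = 1 -> ((2*s > 0 and 6*pos + (5/2)*s <= 7/2) or 2*pos > -8 or 2*s < -4 or (6*pos + 2*s <= -7 -> 12*pos + 4*s > -12) or 3*s >= -2)) and ((not (3*k + 3*s = 1)) -> ((2*s > 0 and 6*pos + (5/2)*s <= 7/2) or 2*pos > -8 or 2*s < -4 or (6*pos + 2*s <= -7 -> 12*pos + 4*s > -12) or 3*s >= -2))
Answer: WP = (3*k + 3*s = 1 -> ((2*s > 0 and 6*pos + (5/2)*s <= 7/2) or 2*pos > -8 or 2*s < -4 or (6*pos + 2*s <= -7 -> 12*pos + 4*s > -12) or 3*s >= -2)) and ((not (3*k + 3*s = 1)) -> ((2*s > 0 and 6*pos + (5/2)*s <= 7/2) or 2*pos > -8 or 2*s < -4 or (6*pos + 2*s <= -7 -> 12*pos + 4*s > -12) or 3*s >= -2))


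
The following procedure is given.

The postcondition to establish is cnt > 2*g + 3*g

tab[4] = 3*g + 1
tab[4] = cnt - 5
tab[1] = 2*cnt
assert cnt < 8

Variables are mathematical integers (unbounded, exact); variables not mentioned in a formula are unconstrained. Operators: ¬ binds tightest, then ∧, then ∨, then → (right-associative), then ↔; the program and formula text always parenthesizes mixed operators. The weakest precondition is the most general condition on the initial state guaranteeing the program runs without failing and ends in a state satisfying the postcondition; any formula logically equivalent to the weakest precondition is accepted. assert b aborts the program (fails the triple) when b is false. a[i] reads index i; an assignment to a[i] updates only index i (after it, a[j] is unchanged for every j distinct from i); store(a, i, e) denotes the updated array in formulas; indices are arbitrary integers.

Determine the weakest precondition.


Working backward. After the program, the postcondition cnt > 2*g + 3*g must hold; in canonical form it is cnt > 5*g.
Before assert cnt < 8: cnt < 8 ∧ cnt > 5*g
Before tab[1] := 2*cnt: cnt < 8 ∧ cnt > 5*g
Before tab[4] := cnt - 5: cnt < 8 ∧ cnt > 5*g
Before tab[4] := 3*g + 1: cnt < 8 ∧ cnt > 5*g
Answer: WP = cnt < 8 ∧ cnt > 5*g


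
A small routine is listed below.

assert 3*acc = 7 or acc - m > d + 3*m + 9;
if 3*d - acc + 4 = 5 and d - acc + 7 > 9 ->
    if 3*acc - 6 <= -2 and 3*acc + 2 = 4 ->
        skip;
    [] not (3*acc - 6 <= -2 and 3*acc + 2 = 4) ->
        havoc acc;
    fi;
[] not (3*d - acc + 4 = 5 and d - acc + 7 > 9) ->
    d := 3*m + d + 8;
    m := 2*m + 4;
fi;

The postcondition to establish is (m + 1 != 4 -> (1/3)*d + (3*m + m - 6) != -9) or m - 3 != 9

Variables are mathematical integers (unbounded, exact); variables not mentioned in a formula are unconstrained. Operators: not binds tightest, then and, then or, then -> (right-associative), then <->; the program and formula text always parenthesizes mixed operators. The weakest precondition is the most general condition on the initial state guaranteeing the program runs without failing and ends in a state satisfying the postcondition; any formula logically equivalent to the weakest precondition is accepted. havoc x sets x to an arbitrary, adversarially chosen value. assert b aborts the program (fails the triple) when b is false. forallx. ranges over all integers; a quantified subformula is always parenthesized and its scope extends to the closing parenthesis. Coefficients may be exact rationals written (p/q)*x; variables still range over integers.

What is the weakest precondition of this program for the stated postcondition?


Working backward. After the program, the postcondition (m + 1 != 4 -> (1/3)*d + (3*m + m - 6) != -9) or m - 3 != 9 must hold; in canonical form it is (m != 3 -> (1/3)*d + 4*m != -3) or m != 12.
Then branch requires ((3*acc <= 4 and 3*acc = 2) -> ((m != 3 -> (1/3)*d + 4*m != -3) or m != 12)) and ((not (3*acc <= 4 and 3*acc = 2)) -> ((m != 3 -> (1/3)*d + 4*m != -3) or m != 12)); else branch requires (2*m != -1 -> (1/3)*d + 9*m != -65/3) or 2*m != 8.
Before the if: ((3*d = acc + 1 and d > acc + 2) -> (((3*acc <= 4 and 3*acc = 2) -> ((m != 3 -> (1/3)*d + 4*m != -3) or m != 12)) and ((not (3*acc <= 4 and 3*acc = 2)) -> ((m != 3 -> (1/3)*d + 4*m != -3) or m != 12)))) and ((not (3*d = acc + 1 and d > acc + 2)) -> ((2*m != -1 -> (1/3)*d + 9*m != -65/3) or 2*m != 8))
Before assert 3*acc = 7 or acc - m > d + 3*m + 9: (3*acc = 7 or acc > d + 4*m + 9) and ((3*d = acc + 1 and d > acc + 2) -> (((3*acc <= 4 and 3*acc = 2) -> ((m != 3 -> (1/3)*d + 4*m != -3) or m != 12)) and ((not (3*acc <= 4 and 3*acc = 2)) -> ((m != 3 -> (1/3)*d + 4*m != -3) or m != 12)))) and ((not (3*d = acc + 1 and d > acc + 2)) -> ((2*m != -1 -> (1/3)*d + 9*m != -65/3) or 2*m != 8))
Answer: WP = (3*acc = 7 or acc > d + 4*m + 9) and ((3*d = acc + 1 and d > acc + 2) -> (((3*acc <= 4 and 3*acc = 2) -> ((m != 3 -> (1/3)*d + 4*m != -3) or m != 12)) and ((not (3*acc <= 4 and 3*acc = 2)) -> ((m != 3 -> (1/3)*d + 4*m != -3) or m != 12)))) and ((not (3*d = acc + 1 and d > acc + 2)) -> ((2*m != -1 -> (1/3)*d + 9*m != -65/3) or 2*m != 8))


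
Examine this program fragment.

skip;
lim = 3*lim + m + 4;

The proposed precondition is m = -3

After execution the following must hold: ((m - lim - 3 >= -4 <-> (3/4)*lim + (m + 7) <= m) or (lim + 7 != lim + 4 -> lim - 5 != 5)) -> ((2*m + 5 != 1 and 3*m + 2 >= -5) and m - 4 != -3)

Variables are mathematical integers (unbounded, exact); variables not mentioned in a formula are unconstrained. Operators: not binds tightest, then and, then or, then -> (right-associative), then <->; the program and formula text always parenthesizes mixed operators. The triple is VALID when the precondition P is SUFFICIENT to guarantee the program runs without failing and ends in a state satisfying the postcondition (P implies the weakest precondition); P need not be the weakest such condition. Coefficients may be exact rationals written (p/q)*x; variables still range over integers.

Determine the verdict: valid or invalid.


Working backward. After the program, the postcondition ((m - lim - 3 >= -4 <-> (3/4)*lim + (m + 7) <= m) or (lim + 7 != lim + 4 -> lim - 5 != 5)) -> ((2*m + 5 != 1 and 3*m + 2 >= -5) and m - 4 != -3) must hold; in canonical form it is ((m >= lim - 1 <-> (3/4)*lim <= -7) or lim != 10) -> (2*m != -4 and 3*m >= -7 and m != 1).
Before lim := 3*lim + m + 4: ((3*lim <= -3 <-> (9/4)*lim + (3/4)*m <= -10) or 3*lim + m != 6) -> (2*m != -4 and 3*m >= -7 and m != 1)
Before skip: ((3*lim <= -3 <-> (9/4)*lim + (3/4)*m <= -10) or 3*lim + m != 6) -> (2*m != -4 and 3*m >= -7 and m != 1)
The weakest precondition is ((3*lim <= -3 <-> (9/4)*lim + (3/4)*m <= -10) or 3*lim + m != 6) -> (2*m != -4 and 3*m >= -7 and m != 1).
Check whether m = -3 implies it.
Countermodel: at the initial state lim = 0, m = -3, the precondition holds but the weakest precondition fails.
Answer: invalid


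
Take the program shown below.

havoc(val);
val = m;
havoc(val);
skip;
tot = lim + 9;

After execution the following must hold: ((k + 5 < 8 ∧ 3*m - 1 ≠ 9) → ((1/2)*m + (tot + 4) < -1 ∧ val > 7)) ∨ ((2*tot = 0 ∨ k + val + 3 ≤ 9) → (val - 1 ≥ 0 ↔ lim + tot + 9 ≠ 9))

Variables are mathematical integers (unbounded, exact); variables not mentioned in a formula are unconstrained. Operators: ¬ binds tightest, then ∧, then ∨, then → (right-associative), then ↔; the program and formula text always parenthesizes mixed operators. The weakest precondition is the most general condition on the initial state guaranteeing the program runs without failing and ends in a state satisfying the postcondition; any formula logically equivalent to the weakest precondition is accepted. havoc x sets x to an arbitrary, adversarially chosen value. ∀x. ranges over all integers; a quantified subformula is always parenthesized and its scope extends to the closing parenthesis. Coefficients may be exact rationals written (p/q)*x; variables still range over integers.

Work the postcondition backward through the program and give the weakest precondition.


Working backward. After the program, the postcondition ((k + 5 < 8 ∧ 3*m - 1 ≠ 9) → ((1/2)*m + (tot + 4) < -1 ∧ val > 7)) ∨ ((2*tot = 0 ∨ k + val + 3 ≤ 9) → (val - 1 ≥ 0 ↔ lim + tot + 9 ≠ 9)) must hold; in canonical form it is ((k < 3 ∧ 3*m ≠ 10) → ((1/2)*m + tot < -5 ∧ val > 7)) ∨ ((2*tot = 0 ∨ k + val ≤ 6) → (val ≥ 1 ↔ lim + tot ≠ 0)).
Before tot := lim + 9: ((k < 3 ∧ 3*m ≠ 10) → (lim + (1/2)*m < -14 ∧ val > 7)) ∨ ((2*lim = -18 ∨ k + val ≤ 6) → (val ≥ 1 ↔ 2*lim ≠ -9))
Before skip: ((k < 3 ∧ 3*m ≠ 10) → (lim + (1/2)*m < -14 ∧ val > 7)) ∨ ((2*lim = -18 ∨ k + val ≤ 6) → (val ≥ 1 ↔ 2*lim ≠ -9))
Before havoc val: ∀val_1. (((k < 3 ∧ 3*m ≠ 10) → (lim + (1/2)*m < -14 ∧ val_1 > 7)) ∨ ((2*lim = -18 ∨ k + val_1 ≤ 6) → (val_1 ≥ 1 ↔ 2*lim ≠ -9)))
Before val := m: ∀val_1. (((k < 3 ∧ 3*m ≠ 10) → (lim + (1/2)*m < -14 ∧ val_1 > 7)) ∨ ((2*lim = -18 ∨ k + val_1 ≤ 6) → (val_1 ≥ 1 ↔ 2*lim ≠ -9)))
Before havoc val: ∀val_1. (((k < 3 ∧ 3*m ≠ 10) → (lim + (1/2)*m < -14 ∧ val_1 > 7)) ∨ ((2*lim = -18 ∨ k + val_1 ≤ 6) → (val_1 ≥ 1 ↔ 2*lim ≠ -9)))
Answer: WP = ∀val_1. (((k < 3 ∧ 3*m ≠ 10) → (lim + (1/2)*m < -14 ∧ val_1 > 7)) ∨ ((2*lim = -18 ∨ k + val_1 ≤ 6) → (val_1 ≥ 1 ↔ 2*lim ≠ -9)))


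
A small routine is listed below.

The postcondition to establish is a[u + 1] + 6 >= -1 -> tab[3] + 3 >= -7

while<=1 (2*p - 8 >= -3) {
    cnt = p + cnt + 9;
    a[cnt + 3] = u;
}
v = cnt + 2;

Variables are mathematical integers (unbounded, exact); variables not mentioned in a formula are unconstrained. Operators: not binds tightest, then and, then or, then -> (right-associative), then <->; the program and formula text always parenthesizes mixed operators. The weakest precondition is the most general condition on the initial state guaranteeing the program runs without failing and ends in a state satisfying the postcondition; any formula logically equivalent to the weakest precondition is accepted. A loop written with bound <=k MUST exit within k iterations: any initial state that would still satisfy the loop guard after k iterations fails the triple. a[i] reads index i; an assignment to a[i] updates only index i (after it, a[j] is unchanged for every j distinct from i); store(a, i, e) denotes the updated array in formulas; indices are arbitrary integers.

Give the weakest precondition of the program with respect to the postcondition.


Working backward. After the program, the postcondition a[u + 1] + 6 >= -1 -> tab[3] + 3 >= -7 must hold; in canonical form it is a[u + 1] >= -7 -> tab[3] >= -10.
Before v := cnt + 2: a[u + 1] >= -7 -> tab[3] >= -10
Before the loop (bound <=1), unroll the exhaustion recursion (WP_0 = exit-now case; WP_j = one more guarded iteration, up to j = 1):
  WP_0: (not (2*p >= 5)) and (a[u + 1] >= -7 -> tab[3] >= -10)
  WP_1: (2*p >= 5 -> ((not (2*p >= 5)) and (store(a, cnt + p + 12, u)[u + 1] >= -7 -> tab[3] >= -10))) and ((not (2*p >= 5)) -> (a[u + 1] >= -7 -> tab[3] >= -10))
So before the loop: (2*p >= 5 -> ((not (2*p >= 5)) and (store(a, cnt + p + 12, u)[u + 1] >= -7 -> tab[3] >= -10))) and ((not (2*p >= 5)) -> (a[u + 1] >= -7 -> tab[3] >= -10))
Answer: WP = (2*p >= 5 -> ((not (2*p >= 5)) and (store(a, cnt + p + 12, u)[u + 1] >= -7 -> tab[3] >= -10))) and ((not (2*p >= 5)) -> (a[u + 1] >= -7 -> tab[3] >= -10))


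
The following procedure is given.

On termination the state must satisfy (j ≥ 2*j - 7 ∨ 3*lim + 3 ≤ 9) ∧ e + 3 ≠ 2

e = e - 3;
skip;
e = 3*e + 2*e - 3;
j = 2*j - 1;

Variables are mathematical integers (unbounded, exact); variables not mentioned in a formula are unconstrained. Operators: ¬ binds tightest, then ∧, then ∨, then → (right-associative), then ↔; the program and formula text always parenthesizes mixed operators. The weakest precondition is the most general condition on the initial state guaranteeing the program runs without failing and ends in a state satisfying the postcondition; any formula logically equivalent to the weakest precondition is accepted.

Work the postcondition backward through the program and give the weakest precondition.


Working backward. After the program, the postcondition (j ≥ 2*j - 7 ∨ 3*lim + 3 ≤ 9) ∧ e + 3 ≠ 2 must hold; in canonical form it is (j ≤ 7 ∨ 3*lim ≤ 6) ∧ e ≠ -1.
Before j := 2*j - 1: (2*j ≤ 8 ∨ 3*lim ≤ 6) ∧ e ≠ -1
Before e := 3*e + 2*e - 3: (2*j ≤ 8 ∨ 3*lim ≤ 6) ∧ 5*e ≠ 2
Before skip: (2*j ≤ 8 ∨ 3*lim ≤ 6) ∧ 5*e ≠ 2
Before e := e - 3: (2*j ≤ 8 ∨ 3*lim ≤ 6) ∧ 5*e ≠ 17
Answer: WP = (2*j ≤ 8 ∨ 3*lim ≤ 6) ∧ 5*e ≠ 17


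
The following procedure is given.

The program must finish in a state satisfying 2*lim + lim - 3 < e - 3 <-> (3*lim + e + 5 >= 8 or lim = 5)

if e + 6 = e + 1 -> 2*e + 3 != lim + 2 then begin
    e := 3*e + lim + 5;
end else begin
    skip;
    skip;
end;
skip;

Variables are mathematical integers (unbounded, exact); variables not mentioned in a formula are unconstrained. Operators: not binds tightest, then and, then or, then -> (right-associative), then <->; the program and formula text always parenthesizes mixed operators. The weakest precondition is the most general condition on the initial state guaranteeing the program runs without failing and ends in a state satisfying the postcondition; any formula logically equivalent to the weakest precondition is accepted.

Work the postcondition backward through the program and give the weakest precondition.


Working backward. After the program, the postcondition 2*lim + lim - 3 < e - 3 <-> (3*lim + e + 5 >= 8 or lim = 5) must hold; in canonical form it is 3*lim < e <-> (e + 3*lim >= 3 or lim = 5).
Before skip: 3*lim < e <-> (e + 3*lim >= 3 or lim = 5)
Then branch requires 2*lim < 3*e + 5 <-> (3*e + 4*lim >= -2 or lim = 5); else branch requires 3*lim < e <-> (e + 3*lim >= 3 or lim = 5).
Before the if: 2*lim < 3*e + 5 <-> (3*e + 4*lim >= -2 or lim = 5)
Answer: WP = 2*lim < 3*e + 5 <-> (3*e + 4*lim >= -2 or lim = 5)


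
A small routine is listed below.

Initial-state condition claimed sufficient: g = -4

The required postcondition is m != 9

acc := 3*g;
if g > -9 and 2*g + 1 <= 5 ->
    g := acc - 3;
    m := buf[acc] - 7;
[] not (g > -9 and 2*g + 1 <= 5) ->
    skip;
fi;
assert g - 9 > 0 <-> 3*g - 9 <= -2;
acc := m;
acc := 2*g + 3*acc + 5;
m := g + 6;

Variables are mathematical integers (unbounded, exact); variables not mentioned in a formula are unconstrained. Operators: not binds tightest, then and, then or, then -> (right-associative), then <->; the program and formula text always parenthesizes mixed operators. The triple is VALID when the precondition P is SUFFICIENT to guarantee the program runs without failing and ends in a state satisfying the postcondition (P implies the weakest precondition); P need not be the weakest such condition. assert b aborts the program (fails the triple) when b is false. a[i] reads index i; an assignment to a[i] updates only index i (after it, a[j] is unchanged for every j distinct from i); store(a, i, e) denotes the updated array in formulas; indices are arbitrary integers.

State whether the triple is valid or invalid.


Working backward. After the program, m != 9 must hold.
Before m := g + 6: g != 3
Before acc := 2*g + 3*acc + 5: g != 3
Before acc := m: g != 3
Before assert g - 9 > 0 <-> 3*g - 9 <= -2: (g > 9 <-> 3*g <= 7) and g != 3
Then branch requires (acc > 12 <-> 3*acc <= 16) and acc != 6; else branch requires (g > 9 <-> 3*g <= 7) and g != 3.
Before the if: ((g > -9 and 2*g <= 4) -> ((acc > 12 <-> 3*acc <= 16) and acc != 6)) and ((not (g > -9 and 2*g <= 4)) -> ((g > 9 <-> 3*g <= 7) and g != 3))
Before acc := 3*g: ((g > -9 and 2*g <= 4) -> ((3*g > 12 <-> 9*g <= 16) and 3*g != 6)) and ((not (g > -9 and 2*g <= 4)) -> ((g > 9 <-> 3*g <= 7) and g != 3))
The weakest precondition is ((g > -9 and 2*g <= 4) -> ((3*g > 12 <-> 9*g <= 16) and 3*g != 6)) and ((not (g > -9 and 2*g <= 4)) -> ((g > 9 <-> 3*g <= 7) and g != 3)).
Check whether g = -4 implies it.
Countermodel: at the initial state g = -4, the precondition holds but the weakest precondition fails.
Answer: invalid


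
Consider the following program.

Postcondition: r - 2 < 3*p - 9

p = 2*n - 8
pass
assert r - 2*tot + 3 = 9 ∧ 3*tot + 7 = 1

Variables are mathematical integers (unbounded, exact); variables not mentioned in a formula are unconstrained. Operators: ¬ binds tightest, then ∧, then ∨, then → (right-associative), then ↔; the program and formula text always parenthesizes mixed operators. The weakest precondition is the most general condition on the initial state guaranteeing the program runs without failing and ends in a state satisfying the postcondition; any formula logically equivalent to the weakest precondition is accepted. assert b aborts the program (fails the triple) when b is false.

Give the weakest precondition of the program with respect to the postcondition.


Working backward. After the program, the postcondition r - 2 < 3*p - 9 must hold; in canonical form it is r < 3*p - 7.
Before assert r - 2*tot + 3 = 9 ∧ 3*tot + 7 = 1: r = 2*tot + 6 ∧ 3*tot = -6 ∧ r < 3*p - 7
Before skip: r = 2*tot + 6 ∧ 3*tot = -6 ∧ r < 3*p - 7
Before p := 2*n - 8: r = 2*tot + 6 ∧ 3*tot = -6 ∧ r < 6*n - 31
Answer: WP = r = 2*tot + 6 ∧ 3*tot = -6 ∧ r < 6*n - 31


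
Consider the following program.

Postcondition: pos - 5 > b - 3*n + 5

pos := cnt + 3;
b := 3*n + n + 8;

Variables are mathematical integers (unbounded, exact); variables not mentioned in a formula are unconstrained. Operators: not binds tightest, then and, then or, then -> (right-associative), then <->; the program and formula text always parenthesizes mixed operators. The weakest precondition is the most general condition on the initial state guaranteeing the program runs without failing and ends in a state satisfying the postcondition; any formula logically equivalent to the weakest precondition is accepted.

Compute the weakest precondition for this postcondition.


Working backward. After the program, the postcondition pos - 5 > b - 3*n + 5 must hold; in canonical form it is 3*n + pos > b + 10.
Before b := 3*n + n + 8: pos > n + 18
Before pos := cnt + 3: cnt > n + 15
Answer: WP = cnt > n + 15


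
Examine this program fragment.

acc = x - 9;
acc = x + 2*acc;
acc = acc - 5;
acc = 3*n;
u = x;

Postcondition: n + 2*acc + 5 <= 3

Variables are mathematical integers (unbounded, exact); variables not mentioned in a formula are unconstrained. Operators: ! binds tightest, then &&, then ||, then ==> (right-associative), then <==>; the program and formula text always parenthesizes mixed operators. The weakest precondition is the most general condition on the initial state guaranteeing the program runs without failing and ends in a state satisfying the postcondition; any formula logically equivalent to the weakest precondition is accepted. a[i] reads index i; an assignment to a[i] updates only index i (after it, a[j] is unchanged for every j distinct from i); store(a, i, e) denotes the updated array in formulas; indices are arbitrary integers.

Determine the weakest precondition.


Working backward. After the program, the postcondition n + 2*acc + 5 <= 3 must hold; in canonical form it is 2*acc + n <= -2.
Before u := x: 2*acc + n <= -2
Before acc := 3*n: 7*n <= -2
Before acc := acc - 5: 7*n <= -2
Before acc := x + 2*acc: 7*n <= -2
Before acc := x - 9: 7*n <= -2
Answer: WP = 7*n <= -2


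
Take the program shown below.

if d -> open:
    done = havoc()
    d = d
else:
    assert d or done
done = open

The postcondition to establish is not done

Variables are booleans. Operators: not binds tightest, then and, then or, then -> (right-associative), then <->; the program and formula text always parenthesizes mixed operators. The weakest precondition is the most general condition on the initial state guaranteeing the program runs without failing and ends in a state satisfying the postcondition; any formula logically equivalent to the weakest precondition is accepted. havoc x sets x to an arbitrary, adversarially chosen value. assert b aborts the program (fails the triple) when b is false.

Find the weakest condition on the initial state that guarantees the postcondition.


Working backward. After the program, not done must hold.
Before done := open: not open
Then branch requires not open; else branch requires (d or done) and (not open).
Before the if: ((d -> open) -> (not open)) and ((not (d -> open)) -> ((d or done) and (not open)))
Answer: WP = ((d -> open) -> (not open)) and ((not (d -> open)) -> ((d or done) and (not open)))


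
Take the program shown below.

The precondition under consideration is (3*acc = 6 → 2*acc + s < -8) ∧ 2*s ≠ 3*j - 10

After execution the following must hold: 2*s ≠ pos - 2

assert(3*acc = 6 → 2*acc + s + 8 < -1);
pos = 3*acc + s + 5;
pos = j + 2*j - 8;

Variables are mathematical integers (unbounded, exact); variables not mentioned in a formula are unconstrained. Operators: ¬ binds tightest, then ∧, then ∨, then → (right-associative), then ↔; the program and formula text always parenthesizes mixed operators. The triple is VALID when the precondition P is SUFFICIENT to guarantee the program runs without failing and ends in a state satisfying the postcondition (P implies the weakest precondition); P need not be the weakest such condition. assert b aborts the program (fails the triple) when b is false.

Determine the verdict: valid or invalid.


Working backward. After the program, 2*s ≠ pos - 2 must hold.
Before pos := j + 2*j - 8: 2*s ≠ 3*j - 10
Before pos := 3*acc + s + 5: 2*s ≠ 3*j - 10
Before assert 3*acc = 6 → 2*acc + s + 8 < -1: (3*acc = 6 → 2*acc + s < -9) ∧ 2*s ≠ 3*j - 10
The weakest precondition is (3*acc = 6 → 2*acc + s < -9) ∧ 2*s ≠ 3*j - 10.
Check whether (3*acc = 6 → 2*acc + s < -8) ∧ 2*s ≠ 3*j - 10 implies it.
Countermodel: at the initial state acc = 2, j = 0, s = -13, the precondition holds but the weakest precondition fails.
Answer: invalid


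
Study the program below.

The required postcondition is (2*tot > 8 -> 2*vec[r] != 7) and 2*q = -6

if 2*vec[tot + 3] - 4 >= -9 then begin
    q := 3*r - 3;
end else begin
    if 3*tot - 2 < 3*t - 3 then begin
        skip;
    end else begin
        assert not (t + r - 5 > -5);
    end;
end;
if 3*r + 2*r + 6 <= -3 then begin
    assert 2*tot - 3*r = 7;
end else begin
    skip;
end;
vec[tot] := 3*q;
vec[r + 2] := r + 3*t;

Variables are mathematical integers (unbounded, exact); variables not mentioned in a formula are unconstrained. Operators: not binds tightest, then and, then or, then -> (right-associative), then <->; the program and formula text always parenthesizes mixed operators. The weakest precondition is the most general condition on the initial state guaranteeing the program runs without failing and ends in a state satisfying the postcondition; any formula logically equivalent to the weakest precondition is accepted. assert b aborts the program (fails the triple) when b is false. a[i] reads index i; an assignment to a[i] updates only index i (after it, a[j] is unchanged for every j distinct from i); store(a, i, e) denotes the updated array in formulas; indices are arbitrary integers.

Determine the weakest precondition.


Working backward. After the program, (2*tot > 8 -> 2*vec[r] != 7) and 2*q = -6 must hold.
Before vec[r + 2] := r + 3*t: (2*tot > 8 -> 2*store(vec, r + 2, r + 3*t)[r] != 7) and 2*q = -6
Before vec[tot] := 3*q: (2*tot > 8 -> 2*store(store(vec, tot, 3*q), r + 2, r + 3*t)[r] != 7) and 2*q = -6
Then branch requires 2*tot = 3*r + 7 and (2*tot > 8 -> 2*store(store(vec, tot, 3*q), r + 2, r + 3*t)[r] != 7) and 2*q = -6; else branch requires (2*tot > 8 -> 2*store(store(vec, tot, 3*q), r + 2, r + 3*t)[r] != 7) and 2*q = -6.
Before the if: (5*r <= -9 -> (2*tot = 3*r + 7 and (2*tot > 8 -> 2*store(store(vec, tot, 3*q), r + 2, r + 3*t)[r] != 7) and 2*q = -6)) and ((not (5*r <= -9)) -> ((2*tot > 8 -> 2*store(store(vec, tot, 3*q), r + 2, r + 3*t)[r] != 7) and 2*q = -6))
Then branch requires (5*r <= -9 -> (2*tot = 3*r + 7 and (2*tot > 8 -> 2*store(store(vec, tot, 9*r - 9), r + 2, r + 3*t)[r] != 7) and 6*r = 0)) and ((not (5*r <= -9)) -> ((2*tot > 8 -> 2*store(store(vec, tot, 9*r - 9), r + 2, r + 3*t)[r] != 7) and 6*r = 0)); else branch requires (3*tot < 3*t - 1 -> ((5*r <= -9 -> (2*tot = 3*r + 7 and (2*tot > 8 -> 2*store(store(vec, tot, 3*q), r + 2, r + 3*t)[r] != 7) and 2*q = -6)) and ((not (5*r <= -9)) -> ((2*tot > 8 -> 2*store(store(vec, tot, 3*q), r + 2, r + 3*t)[r] != 7) and 2*q = -6)))) and ((not (3*tot < 3*t - 1)) -> ((not (r + t > 0)) and (5*r <= -9 -> (2*tot = 3*r + 7 and (2*tot > 8 -> 2*store(store(vec, tot, 3*q), r + 2, r + 3*t)[r] != 7) and 2*q = -6)) and ((not (5*r <= -9)) -> ((2*tot > 8 -> 2*store(store(vec, tot, 3*q), r + 2, r + 3*t)[r] != 7) and 2*q = -6)))).
Before the if: (2*vec[tot + 3] >= -5 -> ((5*r <= -9 -> (2*tot = 3*r + 7 and (2*tot > 8 -> 2*store(store(vec, tot, 9*r - 9), r + 2, r + 3*t)[r] != 7) and 6*r = 0)) and ((not (5*r <= -9)) -> ((2*tot > 8 -> 2*store(store(vec, tot, 9*r - 9), r + 2, r + 3*t)[r] != 7) and 6*r = 0)))) and ((not (2*vec[tot + 3] >= -5)) -> ((3*tot < 3*t - 1 -> ((5*r <= -9 -> (2*tot = 3*r + 7 and (2*tot > 8 -> 2*store(store(vec, tot, 3*q), r + 2, r + 3*t)[r] != 7) and 2*q = -6)) and ((not (5*r <= -9)) -> ((2*tot > 8 -> 2*store(store(vec, tot, 3*q), r + 2, r + 3*t)[r] != 7) and 2*q = -6)))) and ((not (3*tot < 3*t - 1)) -> ((not (r + t > 0)) and (5*r <= -9 -> (2*tot = 3*r + 7 and (2*tot > 8 -> 2*store(store(vec, tot, 3*q), r + 2, r + 3*t)[r] != 7) and 2*q = -6)) and ((not (5*r <= -9)) -> ((2*tot > 8 -> 2*store(store(vec, tot, 3*q), r + 2, r + 3*t)[r] != 7) and 2*q = -6))))))
Answer: WP = (2*vec[tot + 3] >= -5 -> ((5*r <= -9 -> (2*tot = 3*r + 7 and (2*tot > 8 -> 2*store(store(vec, tot, 9*r - 9), r + 2, r + 3*t)[r] != 7) and 6*r = 0)) and ((not (5*r <= -9)) -> ((2*tot > 8 -> 2*store(store(vec, tot, 9*r - 9), r + 2, r + 3*t)[r] != 7) and 6*r = 0)))) and ((not (2*vec[tot + 3] >= -5)) -> ((3*tot < 3*t - 1 -> ((5*r <= -9 -> (2*tot = 3*r + 7 and (2*tot > 8 -> 2*store(store(vec, tot, 3*q), r + 2, r + 3*t)[r] != 7) and 2*q = -6)) and ((not (5*r <= -9)) -> ((2*tot > 8 -> 2*store(store(vec, tot, 3*q), r + 2, r + 3*t)[r] != 7) and 2*q = -6)))) and ((not (3*tot < 3*t - 1)) -> ((not (r + t > 0)) and (5*r <= -9 -> (2*tot = 3*r + 7 and (2*tot > 8 -> 2*store(store(vec, tot, 3*q), r + 2, r + 3*t)[r] != 7) and 2*q = -6)) and ((not (5*r <= -9)) -> ((2*tot > 8 -> 2*store(store(vec, tot, 3*q), r + 2, r + 3*t)[r] != 7) and 2*q = -6))))))


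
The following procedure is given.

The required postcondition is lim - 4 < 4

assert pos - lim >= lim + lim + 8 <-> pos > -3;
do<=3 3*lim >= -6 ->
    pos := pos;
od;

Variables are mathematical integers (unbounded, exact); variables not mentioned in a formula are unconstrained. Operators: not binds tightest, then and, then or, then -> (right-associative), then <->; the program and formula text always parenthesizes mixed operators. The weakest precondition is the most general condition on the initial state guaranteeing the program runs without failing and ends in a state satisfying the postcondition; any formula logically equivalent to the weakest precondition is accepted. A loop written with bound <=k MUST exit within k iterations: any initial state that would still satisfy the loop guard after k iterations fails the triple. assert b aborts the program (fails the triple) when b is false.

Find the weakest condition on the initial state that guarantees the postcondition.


Working backward. After the program, the postcondition lim - 4 < 4 must hold; in canonical form it is lim < 8.
Before the loop (bound <=3), unroll the exhaustion recursion (WP_0 = exit-now case; WP_j = one more guarded iteration, up to j = 3):
  WP_0: (not (3*lim >= -6)) and lim < 8
  WP_1: (3*lim >= -6 -> ((not (3*lim >= -6)) and lim < 8)) and ((not (3*lim >= -6)) -> lim < 8)
  WP_2: (3*lim >= -6 -> ((3*lim >= -6 -> ((not (3*lim >= -6)) and lim < 8)) and ((not (3*lim >= -6)) -> lim < 8))) and ((not (3*lim >= -6)) -> lim < 8)
  WP_3: (3*lim >= -6 -> ((3*lim >= -6 -> ((3*lim >= -6 -> ((not (3*lim >= -6)) and lim < 8)) and ((not (3*lim >= -6)) -> lim < 8))) and ((not (3*lim >= -6)) -> lim < 8))) and ((not (3*lim >= -6)) -> lim < 8)
So before the loop: (3*lim >= -6 -> ((3*lim >= -6 -> ((3*lim >= -6 -> ((not (3*lim >= -6)) and lim < 8)) and ((not (3*lim >= -6)) -> lim < 8))) and ((not (3*lim >= -6)) -> lim < 8))) and ((not (3*lim >= -6)) -> lim < 8)
Before assert pos - lim >= lim + lim + 8 <-> pos > -3: (pos >= 3*lim + 8 <-> pos > -3) and (3*lim >= -6 -> ((3*lim >= -6 -> ((3*lim >= -6 -> ((not (3*lim >= -6)) and lim < 8)) and ((not (3*lim >= -6)) -> lim < 8))) and ((not (3*lim >= -6)) -> lim < 8))) and ((not (3*lim >= -6)) -> lim < 8)
Answer: WP = (pos >= 3*lim + 8 <-> pos > -3) and (3*lim >= -6 -> ((3*lim >= -6 -> ((3*lim >= -6 -> ((not (3*lim >= -6)) and lim < 8)) and ((not (3*lim >= -6)) -> lim < 8))) and ((not (3*lim >= -6)) -> lim < 8))) and ((not (3*lim >= -6)) -> lim < 8)


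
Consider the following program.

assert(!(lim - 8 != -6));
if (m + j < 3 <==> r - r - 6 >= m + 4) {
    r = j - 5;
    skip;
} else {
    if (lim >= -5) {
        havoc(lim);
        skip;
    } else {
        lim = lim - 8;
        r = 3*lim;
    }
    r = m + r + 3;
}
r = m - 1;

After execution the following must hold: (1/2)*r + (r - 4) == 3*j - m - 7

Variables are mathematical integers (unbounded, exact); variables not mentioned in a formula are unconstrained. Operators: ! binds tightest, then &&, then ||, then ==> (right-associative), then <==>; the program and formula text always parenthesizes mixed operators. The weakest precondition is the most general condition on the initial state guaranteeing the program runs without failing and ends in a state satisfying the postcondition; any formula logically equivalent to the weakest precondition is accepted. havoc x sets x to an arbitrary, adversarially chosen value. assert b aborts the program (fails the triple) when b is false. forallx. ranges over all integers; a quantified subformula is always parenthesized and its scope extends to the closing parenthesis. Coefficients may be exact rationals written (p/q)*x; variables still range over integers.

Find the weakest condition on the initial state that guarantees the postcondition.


Working backward. After the program, the postcondition (1/2)*r + (r - 4) == 3*j - m - 7 must hold; in canonical form it is m + (3/2)*r == 3*j - 3.
Before r := m - 1: (5/2)*m == 3*j - 3/2
Then branch requires (5/2)*m == 3*j - 3/2; else branch requires (lim >= -5 ==> (5/2)*m == 3*j - 3/2) && ((!(lim >= -5)) ==> (5/2)*m == 3*j - 3/2).
Before the if: ((j + m < 3 <==> m <= -10) ==> (5/2)*m == 3*j - 3/2) && ((!(j + m < 3 <==> m <= -10)) ==> ((lim >= -5 ==> (5/2)*m == 3*j - 3/2) && ((!(lim >= -5)) ==> (5/2)*m == 3*j - 3/2)))
Before assert !(lim - 8 != -6): (!(lim != 2)) && ((j + m < 3 <==> m <= -10) ==> (5/2)*m == 3*j - 3/2) && ((!(j + m < 3 <==> m <= -10)) ==> ((lim >= -5 ==> (5/2)*m == 3*j - 3/2) && ((!(lim >= -5)) ==> (5/2)*m == 3*j - 3/2)))
Answer: WP = (!(lim != 2)) && ((j + m < 3 <==> m <= -10) ==> (5/2)*m == 3*j - 3/2) && ((!(j + m < 3 <==> m <= -10)) ==> ((lim >= -5 ==> (5/2)*m == 3*j - 3/2) && ((!(lim >= -5)) ==> (5/2)*m == 3*j - 3/2)))
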